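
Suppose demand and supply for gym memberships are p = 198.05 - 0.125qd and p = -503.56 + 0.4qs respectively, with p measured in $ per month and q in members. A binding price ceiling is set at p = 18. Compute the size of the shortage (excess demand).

Rewriting in direct form: qd = 1584.4 - 8p and qs = 1258.9 + 2.5p.
At p = 18: qd = 1440.4 and qs = 1303.9.
Shortage = qd - qs = 1440.4 - 1303.9 = 136.5.

Shortage = 136.5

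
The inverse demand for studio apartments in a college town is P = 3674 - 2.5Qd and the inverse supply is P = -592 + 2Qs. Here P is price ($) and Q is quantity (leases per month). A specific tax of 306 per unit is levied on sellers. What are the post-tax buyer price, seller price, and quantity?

In direct form, Qd = 1469.6 - 0.4P and Qs = 296 + 0.5P.
With a tax of 306 on sellers, they supply based on the net price P_s = P_b - 306, so Qs = 143 + 0.5P_b.
Market clearing requires 1469.6 - 0.4P_b = 143 + 0.5P_b; hence 1326.6 = 0.9P_b and P_b = 1474.
Then P_s = 1474 - 306 = 1168 and Q = 1469.6 - 0.4(1474) = 880.

P_b = 1474, P_s = 1168, Q = 880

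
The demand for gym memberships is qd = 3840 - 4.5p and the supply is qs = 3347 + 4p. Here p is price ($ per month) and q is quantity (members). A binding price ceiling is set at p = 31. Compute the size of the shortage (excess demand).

At p = 31: qd = 3700.5 and qs = 3471.
Shortage = qd - qs = 3700.5 - 3471 = 229.5.

Shortage = 229.5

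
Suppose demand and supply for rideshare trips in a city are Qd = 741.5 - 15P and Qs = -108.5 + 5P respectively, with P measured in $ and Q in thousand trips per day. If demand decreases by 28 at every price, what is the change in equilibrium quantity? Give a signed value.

ΔQ = -7

Set Qd = Qs: 741.5 - 15P = -108.5 + 5P, so 850 = 20P and P* = 42.5.
Plugging P* into demand: Q* = 741.5 - 15(42.5) = 104.
After the shift, demand is Qd = 713.5 - 15P.
Re-solving, 20P = 822 gives P = 41.1 and Q = 97.
ΔQ = 97 - 104 = -7.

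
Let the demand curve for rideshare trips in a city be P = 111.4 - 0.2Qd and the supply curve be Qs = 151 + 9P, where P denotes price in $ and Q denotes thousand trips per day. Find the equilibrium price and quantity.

P* = 29, Q* = 412

Solving each curve for Q: Qd = 557 - 5P.
Equating demand and supply, 557 - 5P = 151 + 9P gives 14P = 406, so P* = 29.
From the demand curve, Q* = 557 - 5(29) = 412.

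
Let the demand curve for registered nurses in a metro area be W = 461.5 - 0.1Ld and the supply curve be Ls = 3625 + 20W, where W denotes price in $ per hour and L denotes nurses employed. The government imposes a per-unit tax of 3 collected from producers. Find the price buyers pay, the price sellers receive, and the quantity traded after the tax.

Rewriting in direct form: Ld = 4615 - 10W.
With a tax of 3 on producers, they supply based on the net price W_s = W_b - 3, so Ls = 3565 + 20W_b.
Set Ld = Ls: 4615 - 10W_b = 3565 + 20W_b, so 1050 = 30W_b and W_b = 35.
So W_s = 32 and the quantity traded is L = 4615 - 10(35) = 4265.

W_b = 35, W_s = 32, L = 4265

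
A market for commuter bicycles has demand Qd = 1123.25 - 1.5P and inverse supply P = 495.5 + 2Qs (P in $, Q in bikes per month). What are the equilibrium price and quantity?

Rewriting in direct form: Qs = -247.75 + 0.5P.
Equating demand and supply, 1123.25 - 1.5P = -247.75 + 0.5P gives 2P = 1371, so P* = 685.5.
From the demand curve, Q* = 1123.25 - 1.5(685.5) = 95.

P* = 685.5, Q* = 95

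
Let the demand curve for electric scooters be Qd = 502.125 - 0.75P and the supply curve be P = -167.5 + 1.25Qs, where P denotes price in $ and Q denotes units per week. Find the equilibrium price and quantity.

P* = 237.5, Q* = 324

In direct form, Qs = 134 + 0.8P.
Set Qd = Qs: 502.125 - 0.75P = 134 + 0.8P, so 368.125 = 1.55P and P* = 237.5.
Plugging P* into demand: Q* = 502.125 - 0.75(237.5) = 324.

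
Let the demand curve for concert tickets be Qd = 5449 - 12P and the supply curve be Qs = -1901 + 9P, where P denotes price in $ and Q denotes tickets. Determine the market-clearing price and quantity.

The market clears where 5449 - 12P = -1901 + 9P. Rearranging, 21P = 7350, hence P* = 350.
Plugging P* into demand: Q* = 5449 - 12(350) = 1249.

P* = 350, Q* = 1249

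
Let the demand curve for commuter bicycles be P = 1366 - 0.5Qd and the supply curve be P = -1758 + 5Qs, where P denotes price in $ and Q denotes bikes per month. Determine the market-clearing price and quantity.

In direct form, Qd = 2732 - 2P and Qs = 351.6 + 0.2P.
Equating demand and supply, 2732 - 2P = 351.6 + 0.2P gives 2.2P = 2380.4, so P* = 1082.
From the demand curve, Q* = 2732 - 2(1082) = 568.

P* = 1082, Q* = 568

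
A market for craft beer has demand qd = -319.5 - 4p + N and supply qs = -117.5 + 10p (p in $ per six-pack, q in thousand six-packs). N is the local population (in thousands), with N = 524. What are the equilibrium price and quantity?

With N = 524, demand is qd = 204.5 - 4p.
Set qd = qs: 204.5 - 4p = -117.5 + 10p, so 322 = 14p and p* = 23.
Substitute back: q* = 204.5 - 4(23) = 112.5.

p* = 23, q* = 112.5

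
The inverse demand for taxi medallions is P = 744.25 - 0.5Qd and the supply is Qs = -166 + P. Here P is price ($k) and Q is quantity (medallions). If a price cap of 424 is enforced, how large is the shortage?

Inverting to quantity form: Qd = 1488.5 - 2P.
At P = 424: Qd = 640.5 and Qs = 258.
Shortage = Qd - Qs = 640.5 - 258 = 382.5.

Shortage = 382.5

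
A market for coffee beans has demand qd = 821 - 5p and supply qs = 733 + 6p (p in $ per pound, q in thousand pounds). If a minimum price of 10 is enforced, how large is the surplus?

Surplus = 22

With p fixed at 10, quantity demanded is 771 and quantity supplied is 793.
Surplus = qs - qd = 793 - 771 = 22.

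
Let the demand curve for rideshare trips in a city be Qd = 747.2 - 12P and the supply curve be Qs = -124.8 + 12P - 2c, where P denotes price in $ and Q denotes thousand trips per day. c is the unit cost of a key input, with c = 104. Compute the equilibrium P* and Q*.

With c = 104, supply is Qs = -332.8 + 12P.
Set Qd = Qs: 747.2 - 12P = -332.8 + 12P, so 1080 = 24P and P* = 45.
Then Q* = 747.2 - 12(45) = 207.2.

P* = 45, Q* = 207.2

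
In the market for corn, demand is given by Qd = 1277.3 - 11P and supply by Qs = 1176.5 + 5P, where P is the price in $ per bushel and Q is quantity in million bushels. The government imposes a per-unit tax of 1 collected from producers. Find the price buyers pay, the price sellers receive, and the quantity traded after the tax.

P_b = 6.6125, P_s = 5.6125, Q = 1204.5625

Producers keep P_s = P_b - 1 per unit, so supply in terms of the buyer price is Qs = 1171.5 + 5P_b.
Set Qd = Qs: 1277.3 - 11P_b = 1171.5 + 5P_b, so 105.8 = 16P_b and P_b = 6.6125.
So P_s = 5.6125 and the quantity traded is Q = 1277.3 - 11(6.6125) = 1204.5625.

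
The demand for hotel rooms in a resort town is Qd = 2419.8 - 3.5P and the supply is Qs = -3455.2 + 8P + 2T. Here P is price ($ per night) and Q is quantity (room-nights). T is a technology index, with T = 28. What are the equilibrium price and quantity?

With T = 28, supply is Qs = -3399.2 + 8P.
Equating demand and supply, 2419.8 - 3.5P = -3399.2 + 8P gives 11.5P = 5819, so P* = 506.
Then Q* = 2419.8 - 3.5(506) = 648.8.

P* = 506, Q* = 648.8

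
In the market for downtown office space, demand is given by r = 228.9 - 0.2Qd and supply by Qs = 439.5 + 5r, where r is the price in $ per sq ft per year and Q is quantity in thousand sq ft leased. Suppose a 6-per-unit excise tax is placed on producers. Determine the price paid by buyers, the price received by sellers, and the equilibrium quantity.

Solving each curve for Q: Qd = 1144.5 - 5r.
The tax drives a wedge r_b - r_s = 6. Substituting r_s = r_b - 6 into supply: Qs = 409.5 + 5r_b.
Set Qd = Qs: 1144.5 - 5r_b = 409.5 + 5r_b, so 735 = 10r_b and r_b = 73.5.
So r_s = 67.5 and the quantity traded is Q = 1144.5 - 5(73.5) = 777.

r_b = 73.5, r_s = 67.5, Q = 777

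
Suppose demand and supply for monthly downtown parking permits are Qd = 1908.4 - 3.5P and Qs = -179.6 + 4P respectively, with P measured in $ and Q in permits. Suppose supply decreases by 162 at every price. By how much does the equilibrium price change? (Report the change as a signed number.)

ΔP = 21.6

The market clears where 1908.4 - 3.5P = -179.6 + 4P. Rearranging, 7.5P = 2088, hence P* = 278.4.
Plugging P* into demand: Q* = 1908.4 - 3.5(278.4) = 934.
After the shift, supply is Qs = -341.6 + 4P.
New equilibrium: 2250 = 7.5P, so P = 300 and Q = 858.4.
ΔP = 300 - 278.4 = 21.6.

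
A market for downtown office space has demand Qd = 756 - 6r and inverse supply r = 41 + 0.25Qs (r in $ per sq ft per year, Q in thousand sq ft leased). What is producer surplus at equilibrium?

Producer surplus = 5202

Inverting to quantity form: Qs = -164 + 4r.
Equating demand and supply, 756 - 6r = -164 + 4r gives 10r = 920, so r* = 92.
Plugging r* into demand: Q* = 756 - 6(92) = 204.
Supply choke price (Qs = 0): r = 41. Producer surplus = ½ × (92 - 41) × 204 = 5202.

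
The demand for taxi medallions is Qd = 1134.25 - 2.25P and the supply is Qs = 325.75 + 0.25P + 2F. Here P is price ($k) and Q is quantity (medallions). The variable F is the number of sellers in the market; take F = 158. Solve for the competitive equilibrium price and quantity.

P* = 197, Q* = 691

With F = 158, supply is Qs = 641.75 + 0.25P.
The market clears where 1134.25 - 2.25P = 641.75 + 0.25P. Rearranging, 2.5P = 492.5, hence P* = 197.
Plugging P* into demand: Q* = 1134.25 - 2.25(197) = 691.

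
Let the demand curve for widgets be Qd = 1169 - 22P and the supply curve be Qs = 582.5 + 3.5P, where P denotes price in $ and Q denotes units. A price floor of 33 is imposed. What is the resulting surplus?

With P fixed at 33, quantity demanded is 443 and quantity supplied is 698.
Surplus = Qs - Qd = 698 - 443 = 255.

Surplus = 255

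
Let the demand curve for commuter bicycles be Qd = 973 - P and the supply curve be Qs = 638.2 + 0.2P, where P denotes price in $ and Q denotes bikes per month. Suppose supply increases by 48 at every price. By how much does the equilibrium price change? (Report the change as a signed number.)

ΔP = -40

The market clears where 973 - P = 638.2 + 0.2P. Rearranging, 1.2P = 334.8, hence P* = 279.
Substitute back: Q* = 973 - 279 = 694.
After the shift, supply is Qs = 686.2 + 0.2P.
New equilibrium: 286.8 = 1.2P, so P = 239 and Q = 734.
ΔP = 239 - 279 = -40.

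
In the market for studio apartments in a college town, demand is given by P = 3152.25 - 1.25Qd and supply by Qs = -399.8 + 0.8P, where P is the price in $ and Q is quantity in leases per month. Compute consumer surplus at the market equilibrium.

Consumer surplus = 703575.625

In direct form, Qd = 2521.8 - 0.8P.
Equating demand and supply, 2521.8 - 0.8P = -399.8 + 0.8P gives 1.6P = 2921.6, so P* = 1826.
From the demand curve, Q* = 2521.8 - 0.8(1826) = 1061.
Demand choke price (Qd = 0): P = 2521.8/0.8 = 3152.25. Consumer surplus = ½ × (3152.25 - 1826) × 1061 = 703575.625.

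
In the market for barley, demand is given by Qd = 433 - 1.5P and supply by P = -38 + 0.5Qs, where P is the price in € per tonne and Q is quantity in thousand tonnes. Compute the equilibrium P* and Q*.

P* = 102, Q* = 280

Solving each curve for Q: Qs = 76 + 2P.
Equating demand and supply, 433 - 1.5P = 76 + 2P gives 3.5P = 357, so P* = 102.
Plugging P* into demand: Q* = 433 - 1.5(102) = 280.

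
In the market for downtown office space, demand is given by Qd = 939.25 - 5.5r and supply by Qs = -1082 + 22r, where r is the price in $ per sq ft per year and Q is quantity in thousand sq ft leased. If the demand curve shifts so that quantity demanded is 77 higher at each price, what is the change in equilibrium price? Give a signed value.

The market clears where 939.25 - 5.5r = -1082 + 22r. Rearranging, 27.5r = 2021.25, hence r* = 73.5.
Substitute back: Q* = 939.25 - 5.5(73.5) = 535.
After the shift, demand is Qd = 1016.25 - 5.5r.
The new intersection has 2098.25 = 27.5r, i.e. r = 76.3, Q = 596.6.
Δr = 76.3 - 73.5 = 2.8.

Δr = 2.8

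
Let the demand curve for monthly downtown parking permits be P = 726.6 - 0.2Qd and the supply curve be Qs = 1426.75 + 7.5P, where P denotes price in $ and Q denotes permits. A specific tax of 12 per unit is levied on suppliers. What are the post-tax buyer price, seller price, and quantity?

Solving each curve for Q: Qd = 3633 - 5P.
With a tax of 12 on suppliers, they supply based on the net price P_s = P_b - 12, so Qs = 1336.75 + 7.5P_b.
Set Qd = Qs: 3633 - 5P_b = 1336.75 + 7.5P_b, so 2296.25 = 12.5P_b and P_b = 183.7.
So P_s = 171.7 and the quantity traded is Q = 3633 - 5(183.7) = 2714.5.

P_b = 183.7, P_s = 171.7, Q = 2714.5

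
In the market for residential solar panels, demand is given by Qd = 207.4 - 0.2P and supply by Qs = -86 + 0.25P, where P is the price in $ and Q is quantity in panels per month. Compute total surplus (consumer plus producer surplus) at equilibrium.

Total surplus = 26680.5

At equilibrium Qd = Qs, so 207.4 - 0.2P = -86 + 0.25P; collecting terms, 293.4 = 0.45P and P* = 652.
From the demand curve, Q* = 207.4 - 0.2(652) = 77.
Demand choke price = 1037; supply choke price = 344. CS = ½(1037 - 652)(77) = 14822.5; PS = ½(652 - 344)(77) = 11858. Total surplus = 26680.5.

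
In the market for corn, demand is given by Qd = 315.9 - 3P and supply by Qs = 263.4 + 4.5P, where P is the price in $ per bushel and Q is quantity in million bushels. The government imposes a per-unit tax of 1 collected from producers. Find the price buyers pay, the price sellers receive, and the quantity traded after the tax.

P_b = 7.6, P_s = 6.6, Q = 293.1

The tax drives a wedge P_b - P_s = 1. Substituting P_s = P_b - 1 into supply: Qs = 258.9 + 4.5P_b.
Equate demand and the shifted supply: 315.9 - 3P_b = 258.9 + 4.5P_b, giving 7.5P_b = 57, so P_b = 7.6.
So P_s = 6.6 and the quantity traded is Q = 315.9 - 3(7.6) = 293.1.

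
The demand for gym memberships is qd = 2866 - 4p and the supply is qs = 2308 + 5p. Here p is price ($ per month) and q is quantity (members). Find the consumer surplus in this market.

The market clears where 2866 - 4p = 2308 + 5p. Rearranging, 9p = 558, hence p* = 62.
Then q* = 2866 - 4(62) = 2618.
Demand choke price (qd = 0): p = 2866/4 = 716.5. Consumer surplus = ½ × (716.5 - 62) × 2618 = 856740.5.

Consumer surplus = 856740.5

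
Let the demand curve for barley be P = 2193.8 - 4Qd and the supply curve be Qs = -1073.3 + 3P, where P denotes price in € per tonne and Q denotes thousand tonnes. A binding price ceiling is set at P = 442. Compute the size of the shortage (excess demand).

Shortage = 185.25

Solving each curve for Q: Qd = 548.45 - 0.25P.
With P fixed at 442, quantity demanded is 437.95 and quantity supplied is 252.7.
Shortage = Qd - Qs = 437.95 - 252.7 = 185.25.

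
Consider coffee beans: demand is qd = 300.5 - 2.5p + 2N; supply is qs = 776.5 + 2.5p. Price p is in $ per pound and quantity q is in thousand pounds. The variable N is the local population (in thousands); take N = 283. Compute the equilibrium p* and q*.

p* = 18, q* = 821.5

With N = 283, demand is qd = 866.5 - 2.5p.
Equating demand and supply, 866.5 - 2.5p = 776.5 + 2.5p gives 5p = 90, so p* = 18.
Substitute back: q* = 866.5 - 2.5(18) = 821.5.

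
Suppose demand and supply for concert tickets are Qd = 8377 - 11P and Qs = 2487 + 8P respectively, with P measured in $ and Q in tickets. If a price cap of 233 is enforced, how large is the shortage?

Evaluating both curves at the ceiling price 233 gives Qd = 5814, Qs = 4351.
Shortage = Qd - Qs = 5814 - 4351 = 1463.

Shortage = 1463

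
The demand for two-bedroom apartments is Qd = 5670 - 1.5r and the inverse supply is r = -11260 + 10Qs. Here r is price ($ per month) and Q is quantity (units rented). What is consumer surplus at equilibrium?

Consumer surplus = 662700

Solving each curve for Q: Qs = 1126 + 0.1r.
At equilibrium Qd = Qs, so 5670 - 1.5r = 1126 + 0.1r; collecting terms, 4544 = 1.6r and r* = 2840.
From the demand curve, Q* = 5670 - 1.5(2840) = 1410.
Demand choke price (Qd = 0): r = 5670/1.5 = 3780. Consumer surplus = ½ × (3780 - 2840) × 1410 = 662700.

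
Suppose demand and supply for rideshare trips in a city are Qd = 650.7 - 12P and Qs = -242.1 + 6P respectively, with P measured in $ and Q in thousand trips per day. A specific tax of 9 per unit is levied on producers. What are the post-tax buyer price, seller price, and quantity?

P_b = 52.6, P_s = 43.6, Q = 19.5

With a tax of 9 on producers, they supply based on the net price P_s = P_b - 9, so Qs = -296.1 + 6P_b.
Set Qd = Qs: 650.7 - 12P_b = -296.1 + 6P_b, so 946.8 = 18P_b and P_b = 52.6.
Then P_s = 52.6 - 9 = 43.6 and Q = 650.7 - 12(52.6) = 19.5.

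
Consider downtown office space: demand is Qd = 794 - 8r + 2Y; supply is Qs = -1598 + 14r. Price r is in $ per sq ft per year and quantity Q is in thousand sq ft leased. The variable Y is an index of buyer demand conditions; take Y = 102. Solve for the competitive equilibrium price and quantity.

r* = 118, Q* = 54

With Y = 102, demand is Qd = 998 - 8r.
Equating demand and supply, 998 - 8r = -1598 + 14r gives 22r = 2596, so r* = 118.
From the demand curve, Q* = 998 - 8(118) = 54.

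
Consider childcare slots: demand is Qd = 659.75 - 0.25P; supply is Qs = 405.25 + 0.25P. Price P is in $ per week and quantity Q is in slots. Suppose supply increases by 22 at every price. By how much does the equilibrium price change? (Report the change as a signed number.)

ΔP = -44

Set Qd = Qs: 659.75 - 0.25P = 405.25 + 0.25P, so 254.5 = 0.5P and P* = 509.
From the demand curve, Q* = 659.75 - 0.25(509) = 532.5.
After the shift, supply is Qs = 427.25 + 0.25P.
New equilibrium: 232.5 = 0.5P, so P = 465 and Q = 543.5.
ΔP = 465 - 509 = -44.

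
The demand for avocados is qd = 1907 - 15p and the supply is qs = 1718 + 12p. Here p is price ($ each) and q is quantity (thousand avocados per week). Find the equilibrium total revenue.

Total revenue = 12614

Equating demand and supply, 1907 - 15p = 1718 + 12p gives 27p = 189, so p* = 7.
From the demand curve, q* = 1907 - 15(7) = 1802.
Total revenue = p* × q* = 7 × 1802 = 12614.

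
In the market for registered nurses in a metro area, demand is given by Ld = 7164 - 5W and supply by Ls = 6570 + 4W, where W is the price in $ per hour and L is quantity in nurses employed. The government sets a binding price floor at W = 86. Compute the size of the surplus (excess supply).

At W = 86: Ld = 6734 and Ls = 6914.
Surplus = Ls - Ld = 6914 - 6734 = 180.

Surplus = 180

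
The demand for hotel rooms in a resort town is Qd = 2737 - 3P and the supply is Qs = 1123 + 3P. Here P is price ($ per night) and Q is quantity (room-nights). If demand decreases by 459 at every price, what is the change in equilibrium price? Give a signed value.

ΔP = -76.5

The market clears where 2737 - 3P = 1123 + 3P. Rearranging, 6P = 1614, hence P* = 269.
Plugging P* into demand: Q* = 2737 - 3(269) = 1930.
After the shift, demand is Qd = 2278 - 3P.
Re-solving, 6P = 1155 gives P = 192.5 and Q = 1700.5.
ΔP = 192.5 - 269 = -76.5.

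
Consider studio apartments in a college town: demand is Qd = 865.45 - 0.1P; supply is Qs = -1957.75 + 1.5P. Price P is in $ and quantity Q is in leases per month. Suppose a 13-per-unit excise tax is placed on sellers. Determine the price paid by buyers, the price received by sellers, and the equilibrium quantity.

P_b = 1776.6875, P_s = 1763.6875, Q = 687.78125

The tax drives a wedge P_b - P_s = 13. Substituting P_s = P_b - 13 into supply: Qs = -1977.25 + 1.5P_b.
Set Qd = Qs: 865.45 - 0.1P_b = -1977.25 + 1.5P_b, so 2842.7 = 1.6P_b and P_b = 1776.6875.
Then P_s = 1776.6875 - 13 = 1763.6875 and Q = 865.45 - 0.1(1776.6875) = 687.78125.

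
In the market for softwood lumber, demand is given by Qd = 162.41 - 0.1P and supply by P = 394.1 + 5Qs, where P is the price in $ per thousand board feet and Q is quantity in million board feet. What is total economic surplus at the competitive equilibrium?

Total surplus = 50430

Inverting to quantity form: Qs = -78.82 + 0.2P.
The market clears where 162.41 - 0.1P = -78.82 + 0.2P. Rearranging, 0.3P = 241.23, hence P* = 804.1.
Plugging P* into demand: Q* = 162.41 - 0.1(804.1) = 82.
Demand choke price = 1624.1; supply choke price = 394.1. CS = ½(1624.1 - 804.1)(82) = 33620; PS = ½(804.1 - 394.1)(82) = 16810. Total surplus = 50430.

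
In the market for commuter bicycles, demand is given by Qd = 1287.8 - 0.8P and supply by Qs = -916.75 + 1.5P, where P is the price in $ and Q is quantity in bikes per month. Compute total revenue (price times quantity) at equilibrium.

Total revenue = 499378.5

Set Qd = Qs: 1287.8 - 0.8P = -916.75 + 1.5P, so 2204.55 = 2.3P and P* = 958.5.
Plugging P* into demand: Q* = 1287.8 - 0.8(958.5) = 521.
Total revenue = P* × Q* = 958.5 × 521 = 499378.5.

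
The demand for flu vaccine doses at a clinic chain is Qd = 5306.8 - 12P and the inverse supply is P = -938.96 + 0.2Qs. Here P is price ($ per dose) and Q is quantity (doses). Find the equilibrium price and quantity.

Solving each curve for Q: Qs = 4694.8 + 5P.
Set Qd = Qs: 5306.8 - 12P = 4694.8 + 5P, so 612 = 17P and P* = 36.
From the demand curve, Q* = 5306.8 - 12(36) = 4874.8.

P* = 36, Q* = 4874.8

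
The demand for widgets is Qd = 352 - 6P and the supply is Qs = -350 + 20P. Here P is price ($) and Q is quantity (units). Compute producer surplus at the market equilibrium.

At equilibrium Qd = Qs, so 352 - 6P = -350 + 20P; collecting terms, 702 = 26P and P* = 27.
Substitute back: Q* = 352 - 6(27) = 190.
Supply choke price (Qs = 0): P = 17.5. Producer surplus = ½ × (27 - 17.5) × 190 = 902.5.

Producer surplus = 902.5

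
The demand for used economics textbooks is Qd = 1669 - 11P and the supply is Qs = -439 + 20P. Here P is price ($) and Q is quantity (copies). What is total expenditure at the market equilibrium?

Total expenditure = 62628

Equating demand and supply, 1669 - 11P = -439 + 20P gives 31P = 2108, so P* = 68.
Then Q* = 1669 - 11(68) = 921.
Total expenditure = P* × Q* = 68 × 921 = 62628.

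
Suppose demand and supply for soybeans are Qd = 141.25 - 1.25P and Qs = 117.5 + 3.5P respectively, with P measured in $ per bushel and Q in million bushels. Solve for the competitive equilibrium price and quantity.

P* = 5, Q* = 135

At equilibrium Qd = Qs, so 141.25 - 1.25P = 117.5 + 3.5P; collecting terms, 23.75 = 4.75P and P* = 5.
From the demand curve, Q* = 141.25 - 1.25(5) = 135.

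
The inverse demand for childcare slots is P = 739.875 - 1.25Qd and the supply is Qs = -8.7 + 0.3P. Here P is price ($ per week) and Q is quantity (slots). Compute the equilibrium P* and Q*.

Rewriting in direct form: Qd = 591.9 - 0.8P.
At equilibrium Qd = Qs, so 591.9 - 0.8P = -8.7 + 0.3P; collecting terms, 600.6 = 1.1P and P* = 546.
Substitute back: Q* = 591.9 - 0.8(546) = 155.1.

P* = 546, Q* = 155.1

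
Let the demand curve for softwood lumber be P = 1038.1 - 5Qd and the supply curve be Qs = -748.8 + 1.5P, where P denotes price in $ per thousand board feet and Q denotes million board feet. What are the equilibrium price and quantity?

P* = 562.6, Q* = 95.1

Solving each curve for Q: Qd = 207.62 - 0.2P.
At equilibrium Qd = Qs, so 207.62 - 0.2P = -748.8 + 1.5P; collecting terms, 956.42 = 1.7P and P* = 562.6.
Plugging P* into demand: Q* = 207.62 - 0.2(562.6) = 95.1.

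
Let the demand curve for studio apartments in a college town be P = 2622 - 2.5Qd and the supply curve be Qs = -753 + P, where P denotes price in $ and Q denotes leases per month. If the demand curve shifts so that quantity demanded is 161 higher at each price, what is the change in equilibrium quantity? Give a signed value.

Solving each curve for Q: Qd = 1048.8 - 0.4P.
Set Qd = Qs: 1048.8 - 0.4P = -753 + P, so 1801.8 = 1.4P and P* = 1287.
Then Q* = 1048.8 - 0.4(1287) = 534.
After the shift, demand is Qd = 1209.8 - 0.4P.
New equilibrium: 1962.8 = 1.4P, so P = 1402 and Q = 649.
ΔQ = 649 - 534 = 115.

ΔQ = 115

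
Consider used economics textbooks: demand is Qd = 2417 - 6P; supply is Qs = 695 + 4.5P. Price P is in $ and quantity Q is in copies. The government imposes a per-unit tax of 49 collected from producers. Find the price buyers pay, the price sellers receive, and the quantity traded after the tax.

P_b = 185, P_s = 136, Q = 1307

The tax drives a wedge P_b - P_s = 49. Substituting P_s = P_b - 49 into supply: Qs = 474.5 + 4.5P_b.
Set Qd = Qs: 2417 - 6P_b = 474.5 + 4.5P_b, so 1942.5 = 10.5P_b and P_b = 185.
So P_s = 136 and the quantity traded is Q = 2417 - 6(185) = 1307.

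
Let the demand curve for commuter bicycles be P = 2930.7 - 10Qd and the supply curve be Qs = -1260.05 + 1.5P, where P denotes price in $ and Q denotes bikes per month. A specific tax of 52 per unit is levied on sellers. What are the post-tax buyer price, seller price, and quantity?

P_b = 1019.45, P_s = 967.45, Q = 191.125

Solving each curve for Q: Qd = 293.07 - 0.1P.
Sellers keep P_s = P_b - 52 per unit, so supply in terms of the buyer price is Qs = -1338.05 + 1.5P_b.
Market clearing requires 293.07 - 0.1P_b = -1338.05 + 1.5P_b; hence 1631.12 = 1.6P_b and P_b = 1019.45.
Then P_s = 1019.45 - 52 = 967.45 and Q = 293.07 - 0.1(1019.45) = 191.125.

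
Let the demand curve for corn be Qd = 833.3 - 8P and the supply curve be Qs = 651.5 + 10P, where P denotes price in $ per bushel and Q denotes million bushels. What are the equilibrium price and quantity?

Equating demand and supply, 833.3 - 8P = 651.5 + 10P gives 18P = 181.8, so P* = 10.1.
Then Q* = 833.3 - 8(10.1) = 752.5.

P* = 10.1, Q* = 752.5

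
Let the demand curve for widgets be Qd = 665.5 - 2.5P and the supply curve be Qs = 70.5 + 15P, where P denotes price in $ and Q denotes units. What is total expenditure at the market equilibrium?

Set Qd = Qs: 665.5 - 2.5P = 70.5 + 15P, so 595 = 17.5P and P* = 34.
From the demand curve, Q* = 665.5 - 2.5(34) = 580.5.
Total expenditure = P* × Q* = 34 × 580.5 = 19737.

Total expenditure = 19737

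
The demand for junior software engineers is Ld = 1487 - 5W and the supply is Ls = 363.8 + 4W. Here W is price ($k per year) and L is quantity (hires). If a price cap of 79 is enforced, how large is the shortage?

At W = 79: Ld = 1092 and Ls = 679.8.
Shortage = Ld - Ls = 1092 - 679.8 = 412.2.

Shortage = 412.2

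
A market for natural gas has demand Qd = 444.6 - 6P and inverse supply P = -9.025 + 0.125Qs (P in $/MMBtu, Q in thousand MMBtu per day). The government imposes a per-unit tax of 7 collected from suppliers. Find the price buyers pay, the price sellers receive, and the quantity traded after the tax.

In direct form, Qs = 72.2 + 8P.
Suppliers keep P_s = P_b - 7 per unit, so supply in terms of the buyer price is Qs = 16.2 + 8P_b.
Set Qd = Qs: 444.6 - 6P_b = 16.2 + 8P_b, so 428.4 = 14P_b and P_b = 30.6.
So P_s = 23.6 and the quantity traded is Q = 444.6 - 6(30.6) = 261.

P_b = 30.6, P_s = 23.6, Q = 261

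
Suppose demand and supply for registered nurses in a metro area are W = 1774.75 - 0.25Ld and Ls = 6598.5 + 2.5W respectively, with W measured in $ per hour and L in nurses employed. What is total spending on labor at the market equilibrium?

Total spending on labor = 522907

In direct form, Ld = 7099 - 4W.
The market clears where 7099 - 4W = 6598.5 + 2.5W. Rearranging, 6.5W = 500.5, hence W* = 77.
From the demand curve, L* = 7099 - 4(77) = 6791.
Total spending on labor = W* × L* = 77 × 6791 = 522907.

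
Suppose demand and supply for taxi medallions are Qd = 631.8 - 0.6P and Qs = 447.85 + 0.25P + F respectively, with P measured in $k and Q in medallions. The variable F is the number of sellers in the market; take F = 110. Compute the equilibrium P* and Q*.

P* = 87, Q* = 579.6

With F = 110, supply is Qs = 557.85 + 0.25P.
The market clears where 631.8 - 0.6P = 557.85 + 0.25P. Rearranging, 0.85P = 73.95, hence P* = 87.
Plugging P* into demand: Q* = 631.8 - 0.6(87) = 579.6.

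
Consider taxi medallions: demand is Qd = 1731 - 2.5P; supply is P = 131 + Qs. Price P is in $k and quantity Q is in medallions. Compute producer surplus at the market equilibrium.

Producer surplus = 80400.5

Inverting to quantity form: Qs = -131 + P.
The market clears where 1731 - 2.5P = -131 + P. Rearranging, 3.5P = 1862, hence P* = 532.
Substitute back: Q* = 1731 - 2.5(532) = 401.
Supply choke price (Qs = 0): P = 131. Producer surplus = ½ × (532 - 131) × 401 = 80400.5.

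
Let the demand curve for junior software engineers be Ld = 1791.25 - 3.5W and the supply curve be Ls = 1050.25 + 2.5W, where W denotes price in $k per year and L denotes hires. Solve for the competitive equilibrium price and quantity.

Set Ld = Ls: 1791.25 - 3.5W = 1050.25 + 2.5W, so 741 = 6W and W* = 123.5.
Substitute back: L* = 1791.25 - 3.5(123.5) = 1359.

W* = 123.5, L* = 1359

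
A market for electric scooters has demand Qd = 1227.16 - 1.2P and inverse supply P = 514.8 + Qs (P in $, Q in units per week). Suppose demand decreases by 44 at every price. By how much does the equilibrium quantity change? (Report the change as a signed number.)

ΔQ = -20

Solving each curve for Q: Qs = -514.8 + P.
Set Qd = Qs: 1227.16 - 1.2P = -514.8 + P, so 1741.96 = 2.2P and P* = 791.8.
Substitute back: Q* = 1227.16 - 1.2(791.8) = 277.
After the shift, demand is Qd = 1183.16 - 1.2P.
Re-solving, 2.2P = 1697.96 gives P = 771.8 and Q = 257.
ΔQ = 257 - 277 = -20.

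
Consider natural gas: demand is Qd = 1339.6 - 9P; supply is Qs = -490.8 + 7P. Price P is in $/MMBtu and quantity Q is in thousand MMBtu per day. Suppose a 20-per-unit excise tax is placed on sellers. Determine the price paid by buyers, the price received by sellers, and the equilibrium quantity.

P_b = 123.15, P_s = 103.15, Q = 231.25

Sellers keep P_s = P_b - 20 per unit, so supply in terms of the buyer price is Qs = -630.8 + 7P_b.
Market clearing requires 1339.6 - 9P_b = -630.8 + 7P_b; hence 1970.4 = 16P_b and P_b = 123.15.
Then P_s = 123.15 - 20 = 103.15 and Q = 1339.6 - 9(123.15) = 231.25.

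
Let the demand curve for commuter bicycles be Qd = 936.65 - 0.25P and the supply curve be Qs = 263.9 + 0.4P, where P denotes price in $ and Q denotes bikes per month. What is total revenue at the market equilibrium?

Equating demand and supply, 936.65 - 0.25P = 263.9 + 0.4P gives 0.65P = 672.75, so P* = 1035.
Then Q* = 936.65 - 0.25(1035) = 677.9.
Total revenue = P* × Q* = 1035 × 677.9 = 701626.5.

Total revenue = 701626.5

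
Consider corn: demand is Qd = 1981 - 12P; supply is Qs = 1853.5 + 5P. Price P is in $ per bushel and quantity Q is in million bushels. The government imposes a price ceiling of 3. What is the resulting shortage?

Shortage = 76.5

At P = 3: Qd = 1945 and Qs = 1868.5.
Shortage = Qd - Qs = 1945 - 1868.5 = 76.5.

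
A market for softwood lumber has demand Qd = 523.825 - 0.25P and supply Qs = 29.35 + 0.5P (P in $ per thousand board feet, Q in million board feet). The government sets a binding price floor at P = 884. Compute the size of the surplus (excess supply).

At P = 884: Qd = 302.825 and Qs = 471.35.
Surplus = Qs - Qd = 471.35 - 302.825 = 168.525.

Surplus = 168.525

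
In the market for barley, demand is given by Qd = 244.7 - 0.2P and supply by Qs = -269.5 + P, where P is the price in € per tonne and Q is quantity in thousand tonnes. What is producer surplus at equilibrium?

Equating demand and supply, 244.7 - 0.2P = -269.5 + P gives 1.2P = 514.2, so P* = 428.5.
Then Q* = 244.7 - 0.2(428.5) = 159.
Supply choke price (Qs = 0): P = 269.5. Producer surplus = ½ × (428.5 - 269.5) × 159 = 12640.5.

Producer surplus = 12640.5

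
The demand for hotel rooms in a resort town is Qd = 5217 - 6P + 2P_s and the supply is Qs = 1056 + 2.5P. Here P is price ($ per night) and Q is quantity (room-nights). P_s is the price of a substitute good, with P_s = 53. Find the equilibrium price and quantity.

With P_s = 53, demand is Qd = 5323 - 6P.
At equilibrium Qd = Qs, so 5323 - 6P = 1056 + 2.5P; collecting terms, 4267 = 8.5P and P* = 502.
Then Q* = 5323 - 6(502) = 2311.

P* = 502, Q* = 2311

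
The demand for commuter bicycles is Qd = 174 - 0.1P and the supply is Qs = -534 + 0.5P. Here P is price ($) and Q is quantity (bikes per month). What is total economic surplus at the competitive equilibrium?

Total surplus = 18816

Set Qd = Qs: 174 - 0.1P = -534 + 0.5P, so 708 = 0.6P and P* = 1180.
From the demand curve, Q* = 174 - 0.1(1180) = 56.
Demand choke price = 1740; supply choke price = 1068. CS = ½(1740 - 1180)(56) = 15680; PS = ½(1180 - 1068)(56) = 3136. Total surplus = 18816.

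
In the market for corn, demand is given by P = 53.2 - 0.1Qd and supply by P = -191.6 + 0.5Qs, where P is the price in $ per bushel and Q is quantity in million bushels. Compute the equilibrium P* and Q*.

P* = 12.4, Q* = 408

Solving each curve for Q: Qd = 532 - 10P and Qs = 383.2 + 2P.
The market clears where 532 - 10P = 383.2 + 2P. Rearranging, 12P = 148.8, hence P* = 12.4.
Then Q* = 532 - 10(12.4) = 408.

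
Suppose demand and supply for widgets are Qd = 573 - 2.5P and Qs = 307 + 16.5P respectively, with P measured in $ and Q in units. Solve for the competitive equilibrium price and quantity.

P* = 14, Q* = 538

The market clears where 573 - 2.5P = 307 + 16.5P. Rearranging, 19P = 266, hence P* = 14.
Substitute back: Q* = 573 - 2.5(14) = 538.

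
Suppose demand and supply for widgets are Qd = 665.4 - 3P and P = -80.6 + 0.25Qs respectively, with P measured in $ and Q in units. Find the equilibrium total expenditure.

Rewriting in direct form: Qs = 322.4 + 4P.
Equating demand and supply, 665.4 - 3P = 322.4 + 4P gives 7P = 343, so P* = 49.
From the demand curve, Q* = 665.4 - 3(49) = 518.4.
Total expenditure = P* × Q* = 49 × 518.4 = 25401.6.

Total expenditure = 25401.6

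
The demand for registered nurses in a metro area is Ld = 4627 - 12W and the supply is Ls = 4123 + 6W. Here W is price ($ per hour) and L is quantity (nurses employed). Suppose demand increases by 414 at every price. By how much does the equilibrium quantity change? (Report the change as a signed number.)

ΔL = 138

The market clears where 4627 - 12W = 4123 + 6W. Rearranging, 18W = 504, hence W* = 28.
Plugging W* into demand: L* = 4627 - 12(28) = 4291.
After the shift, demand is Ld = 5041 - 12W.
Re-solving, 18W = 918 gives W = 51 and L = 4429.
ΔL = 4429 - 4291 = 138.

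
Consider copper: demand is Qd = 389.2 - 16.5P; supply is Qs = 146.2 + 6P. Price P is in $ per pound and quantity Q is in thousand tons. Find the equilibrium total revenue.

Total revenue = 2278.8

At equilibrium Qd = Qs, so 389.2 - 16.5P = 146.2 + 6P; collecting terms, 243 = 22.5P and P* = 10.8.
Then Q* = 389.2 - 16.5(10.8) = 211.
Total revenue = P* × Q* = 10.8 × 211 = 2278.8.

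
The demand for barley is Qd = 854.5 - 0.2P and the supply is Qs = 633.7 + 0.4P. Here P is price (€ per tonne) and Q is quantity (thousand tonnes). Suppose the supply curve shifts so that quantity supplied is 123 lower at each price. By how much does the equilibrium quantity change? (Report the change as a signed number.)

At equilibrium Qd = Qs, so 854.5 - 0.2P = 633.7 + 0.4P; collecting terms, 220.8 = 0.6P and P* = 368.
Then Q* = 854.5 - 0.2(368) = 780.9.
After the shift, supply is Qs = 510.7 + 0.4P.
New equilibrium: 343.8 = 0.6P, so P = 573 and Q = 739.9.
ΔQ = 739.9 - 780.9 = -41.

ΔQ = -41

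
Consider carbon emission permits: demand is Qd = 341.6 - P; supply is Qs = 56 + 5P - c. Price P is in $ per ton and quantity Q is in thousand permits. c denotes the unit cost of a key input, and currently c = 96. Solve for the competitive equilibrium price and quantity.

P* = 63.6, Q* = 278

With c = 96, supply is Qs = -40 + 5P.
Set Qd = Qs: 341.6 - P = -40 + 5P, so 381.6 = 6P and P* = 63.6.
Plugging P* into demand: Q* = 341.6 - 63.6 = 278.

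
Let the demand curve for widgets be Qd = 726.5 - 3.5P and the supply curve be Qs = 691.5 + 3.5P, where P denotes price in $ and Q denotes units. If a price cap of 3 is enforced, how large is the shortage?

Shortage = 14

Evaluating both curves at the ceiling price 3 gives Qd = 716, Qs = 702.
Shortage = Qd - Qs = 716 - 702 = 14.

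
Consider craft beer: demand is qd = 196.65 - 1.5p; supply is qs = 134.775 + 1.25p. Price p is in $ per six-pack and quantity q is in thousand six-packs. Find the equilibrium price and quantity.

At equilibrium qd = qs, so 196.65 - 1.5p = 134.775 + 1.25p; collecting terms, 61.875 = 2.75p and p* = 22.5.
Plugging p* into demand: q* = 196.65 - 1.5(22.5) = 162.9.

p* = 22.5, q* = 162.9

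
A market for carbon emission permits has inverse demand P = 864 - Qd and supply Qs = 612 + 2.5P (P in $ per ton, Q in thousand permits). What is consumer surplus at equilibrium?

Consumer surplus = 313632

In direct form, Qd = 864 - P.
Equating demand and supply, 864 - P = 612 + 2.5P gives 3.5P = 252, so P* = 72.
From the demand curve, Q* = 864 - 72 = 792.
Demand choke price (Qd = 0): P = 864. Consumer surplus = ½ × (864 - 72) × 792 = 313632.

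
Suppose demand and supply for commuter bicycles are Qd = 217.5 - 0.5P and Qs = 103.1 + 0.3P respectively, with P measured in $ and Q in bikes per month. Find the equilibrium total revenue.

Set Qd = Qs: 217.5 - 0.5P = 103.1 + 0.3P, so 114.4 = 0.8P and P* = 143.
Substitute back: Q* = 217.5 - 0.5(143) = 146.
Total revenue = P* × Q* = 143 × 146 = 20878.

Total revenue = 20878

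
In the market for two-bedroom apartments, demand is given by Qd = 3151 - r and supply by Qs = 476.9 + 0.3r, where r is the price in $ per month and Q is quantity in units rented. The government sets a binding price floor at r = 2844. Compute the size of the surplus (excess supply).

With r fixed at 2844, quantity demanded is 307 and quantity supplied is 1330.1.
Surplus = Qs - Qd = 1330.1 - 307 = 1023.1.

Surplus = 1023.1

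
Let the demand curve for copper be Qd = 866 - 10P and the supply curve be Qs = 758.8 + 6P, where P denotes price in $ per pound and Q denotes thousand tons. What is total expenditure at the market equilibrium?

Equating demand and supply, 866 - 10P = 758.8 + 6P gives 16P = 107.2, so P* = 6.7.
From the demand curve, Q* = 866 - 10(6.7) = 799.
Total expenditure = P* × Q* = 6.7 × 799 = 5353.3.

Total expenditure = 5353.3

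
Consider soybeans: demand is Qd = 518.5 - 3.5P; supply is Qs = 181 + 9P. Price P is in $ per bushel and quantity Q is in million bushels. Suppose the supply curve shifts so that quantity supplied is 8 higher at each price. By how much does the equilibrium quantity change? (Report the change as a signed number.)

Equating demand and supply, 518.5 - 3.5P = 181 + 9P gives 12.5P = 337.5, so P* = 27.
Then Q* = 518.5 - 3.5(27) = 424.
After the shift, supply is Qs = 189 + 9P.
Re-solving, 12.5P = 329.5 gives P = 26.36 and Q = 426.24.
ΔQ = 426.24 - 424 = 2.24.

ΔQ = 2.24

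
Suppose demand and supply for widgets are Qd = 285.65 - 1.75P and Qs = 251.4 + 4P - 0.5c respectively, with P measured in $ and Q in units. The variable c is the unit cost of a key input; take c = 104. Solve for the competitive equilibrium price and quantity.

P* = 15, Q* = 259.4

With c = 104, supply is Qs = 199.4 + 4P.
At equilibrium Qd = Qs, so 285.65 - 1.75P = 199.4 + 4P; collecting terms, 86.25 = 5.75P and P* = 15.
Substitute back: Q* = 285.65 - 1.75(15) = 259.4.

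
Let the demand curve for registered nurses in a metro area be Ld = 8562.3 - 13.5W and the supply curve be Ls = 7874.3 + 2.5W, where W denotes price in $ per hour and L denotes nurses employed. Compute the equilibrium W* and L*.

Set Ld = Ls: 8562.3 - 13.5W = 7874.3 + 2.5W, so 688 = 16W and W* = 43.
Plugging W* into demand: L* = 8562.3 - 13.5(43) = 7981.8.

W* = 43, L* = 7981.8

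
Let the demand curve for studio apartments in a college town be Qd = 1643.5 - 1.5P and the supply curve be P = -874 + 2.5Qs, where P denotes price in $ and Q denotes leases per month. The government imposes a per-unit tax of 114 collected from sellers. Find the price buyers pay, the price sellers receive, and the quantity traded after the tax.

Solving each curve for Q: Qs = 349.6 + 0.4P.
The tax drives a wedge P_b - P_s = 114. Substituting P_s = P_b - 114 into supply: Qs = 304 + 0.4P_b.
Equate demand and the shifted supply: 1643.5 - 1.5P_b = 304 + 0.4P_b, giving 1.9P_b = 1339.5, so P_b = 705.
Then P_s = 705 - 114 = 591 and Q = 1643.5 - 1.5(705) = 586.

P_b = 705, P_s = 591, Q = 586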